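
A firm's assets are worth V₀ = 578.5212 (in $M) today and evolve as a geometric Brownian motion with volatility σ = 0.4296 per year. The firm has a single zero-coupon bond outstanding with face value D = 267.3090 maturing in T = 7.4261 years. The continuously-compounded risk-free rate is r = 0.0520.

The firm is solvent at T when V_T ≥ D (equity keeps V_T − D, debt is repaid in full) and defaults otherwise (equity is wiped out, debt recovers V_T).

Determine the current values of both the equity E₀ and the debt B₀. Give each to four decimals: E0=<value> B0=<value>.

E0=425.8173 B0=152.7039

d₁ = [ln(V₀/D) + (r + σ²/2)T] / (σ√T)
   = [ln(578.5212/267.3090) + (0.0520 + 0.5·0.4296²)·7.4261] / (0.4296·√7.4261)
   = [0.772070 + 1.071423] / 1.170697 = 1.574697
d₂ = d₁ − σ√T = 1.574697 − 1.170697 = 0.403999
N(d₁) = 0.942337,  N(d₂) = 0.656893,  e^(−rT) = 0.679664
E₀ = V₀·N(d₁) − D·e^(−rT)·N(d₂)
   = 578.5212·0.942337 − 267.3090·0.679664·0.656893 = 425.817266
B₀ = V₀ − E₀ = 578.5212 − 425.817266 = 152.703934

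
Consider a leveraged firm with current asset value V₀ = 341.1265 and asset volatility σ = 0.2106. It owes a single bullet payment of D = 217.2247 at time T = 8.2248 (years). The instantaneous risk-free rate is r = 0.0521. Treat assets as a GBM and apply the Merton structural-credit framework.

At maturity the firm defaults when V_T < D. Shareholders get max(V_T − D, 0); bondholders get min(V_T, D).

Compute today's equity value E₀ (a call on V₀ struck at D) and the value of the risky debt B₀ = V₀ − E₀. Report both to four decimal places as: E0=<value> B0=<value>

E0=203.7609 B0=137.3656

d₁ = [ln(V₀/D) + (r + σ²/2)T] / (σ√T)
   = [ln(341.1265/217.2247) + (0.0521 + 0.5·0.2106²)·8.2248] / (0.2106·√8.2248)
   = [0.451321 + 0.610907] / 0.603978 = 1.758720
d₂ = d₁ − σ√T = 1.758720 − 0.603978 = 1.154742
N(d₁) = 0.960687,  N(d₂) = 0.875902,  e^(−rT) = 0.651478
E₀ = V₀·N(d₁) − D·e^(−rT)·N(d₂)
   = 341.1265·0.960687 − 217.2247·0.651478·0.875902 = 203.760885
B₀ = V₀ − E₀ = 341.1265 − 203.760885 = 137.365615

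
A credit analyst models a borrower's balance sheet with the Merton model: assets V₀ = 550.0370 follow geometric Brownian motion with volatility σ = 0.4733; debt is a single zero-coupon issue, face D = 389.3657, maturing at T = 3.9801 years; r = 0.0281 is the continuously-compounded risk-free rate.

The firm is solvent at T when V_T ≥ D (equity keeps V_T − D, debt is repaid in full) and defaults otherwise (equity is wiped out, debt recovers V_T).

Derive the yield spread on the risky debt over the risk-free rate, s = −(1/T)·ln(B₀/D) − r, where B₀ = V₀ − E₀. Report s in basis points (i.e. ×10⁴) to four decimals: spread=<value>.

spread=648.4499

d₁ = [ln(V₀/D) + (r + σ²/2)T] / (σ√T)
   = [ln(550.0370/389.3657) + (0.0281 + 0.5·0.4733²)·3.9801] / (0.4733·√3.9801)
   = [0.345467 + 0.557638] / 0.944242 = 0.956433
d₂ = d₁ − σ√T = 0.956433 − 0.944242 = 0.012190
N(d₁) = 0.830573,  N(d₂) = 0.504863,  e^(−rT) = 0.894187
E₀ = V₀·N(d₁) − D·e^(−rT)·N(d₂)
   = 550.0370·0.830573 − 389.3657·0.894187·0.504863 = 281.070011
B₀ = V₀ − E₀ = 550.0370 − 281.070011 = 268.966989
spread = −(1/T)·ln(B₀/D) − r = −(1/3.9801)·ln(268.966989/389.3657) − 0.0281 = 0.06484499
in basis points: 0.06484499 × 10⁴ = 648.4499 bp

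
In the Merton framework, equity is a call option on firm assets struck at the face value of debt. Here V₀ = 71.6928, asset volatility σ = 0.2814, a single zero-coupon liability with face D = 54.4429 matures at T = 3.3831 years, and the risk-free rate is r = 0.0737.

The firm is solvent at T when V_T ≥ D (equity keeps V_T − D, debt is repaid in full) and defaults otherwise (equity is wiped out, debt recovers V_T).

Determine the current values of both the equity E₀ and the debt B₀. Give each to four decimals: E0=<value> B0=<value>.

E0=31.5333 B0=40.1595

d₁ = [ln(V₀/D) + (r + σ²/2)T] / (σ√T)
   = [ln(71.6928/54.4429) + (0.0737 + 0.5·0.2814²)·3.3831] / (0.2814·√3.3831)
   = [0.275238 + 0.383281] / 0.517585 = 1.272293
d₂ = d₁ − σ√T = 1.272293 − 0.517585 = 0.754708
N(d₁) = 0.898365,  N(d₂) = 0.774788,  e^(−rT) = 0.779319
E₀ = V₀·N(d₁) − D·e^(−rT)·N(d₂)
   = 71.6928·0.898365 − 54.4429·0.779319·0.774788 = 31.533323
B₀ = V₀ − E₀ = 71.6928 − 31.533323 = 40.159477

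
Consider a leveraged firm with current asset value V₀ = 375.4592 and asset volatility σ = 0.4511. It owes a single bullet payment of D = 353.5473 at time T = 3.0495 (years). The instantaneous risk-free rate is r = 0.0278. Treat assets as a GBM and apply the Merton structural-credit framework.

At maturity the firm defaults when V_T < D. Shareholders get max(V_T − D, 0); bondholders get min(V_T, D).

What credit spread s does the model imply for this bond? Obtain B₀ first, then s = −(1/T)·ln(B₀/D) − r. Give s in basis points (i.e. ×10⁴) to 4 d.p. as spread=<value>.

d₁ = [ln(V₀/D) + (r + σ²/2)T] / (σ√T)
   = [ln(375.4592/353.5473) + (0.0278 + 0.5·0.4511²)·3.0495] / (0.4511·√3.0495)
   = [0.060133 + 0.395049] / 0.787748 = 0.577827
d₂ = d₁ − σ√T = 0.577827 − 0.787748 = -0.209921
N(d₁) = 0.718310,  N(d₂) = 0.416865,  e^(−rT) = 0.918718
E₀ = V₀·N(d₁) − D·e^(−rT)·N(d₂)
   = 375.4592·0.718310 − 353.5473·0.918718·0.416865 = 134.293968
B₀ = V₀ − E₀ = 375.4592 − 134.293968 = 241.165232
spread = −(1/T)·ln(B₀/D) − r = −(1/3.0495)·ln(241.165232/353.5473) − 0.0278 = 0.09764187
in basis points: 0.09764187 × 10⁴ = 976.4187 bp

spread=976.4187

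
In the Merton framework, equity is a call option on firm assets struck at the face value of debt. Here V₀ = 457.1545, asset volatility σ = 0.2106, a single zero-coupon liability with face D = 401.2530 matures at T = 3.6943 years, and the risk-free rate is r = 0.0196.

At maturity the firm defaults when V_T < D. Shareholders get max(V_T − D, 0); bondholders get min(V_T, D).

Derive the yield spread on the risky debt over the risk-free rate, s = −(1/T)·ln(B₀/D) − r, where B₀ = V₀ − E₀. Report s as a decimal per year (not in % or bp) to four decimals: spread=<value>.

spread=0.0248

d₁ = [ln(V₀/D) + (r + σ²/2)T] / (σ√T)
   = [ln(457.1545/401.2530) + (0.0196 + 0.5·0.2106²)·3.6943] / (0.2106·√3.6943)
   = [0.130429 + 0.154334] / 0.404785 = 0.703492
d₂ = d₁ − σ√T = 0.703492 − 0.404785 = 0.298707
N(d₁) = 0.759125,  N(d₂) = 0.617418,  e^(−rT) = 0.930151
E₀ = V₀·N(d₁) − D·e^(−rT)·N(d₂)
   = 457.1545·0.759125 − 401.2530·0.930151·0.617418 = 116.601138
B₀ = V₀ − E₀ = 457.1545 − 116.601138 = 340.553362
spread = −(1/T)·ln(B₀/D) − r = −(1/3.6943)·ln(340.553362/401.2530) − 0.0196 = 0.02479821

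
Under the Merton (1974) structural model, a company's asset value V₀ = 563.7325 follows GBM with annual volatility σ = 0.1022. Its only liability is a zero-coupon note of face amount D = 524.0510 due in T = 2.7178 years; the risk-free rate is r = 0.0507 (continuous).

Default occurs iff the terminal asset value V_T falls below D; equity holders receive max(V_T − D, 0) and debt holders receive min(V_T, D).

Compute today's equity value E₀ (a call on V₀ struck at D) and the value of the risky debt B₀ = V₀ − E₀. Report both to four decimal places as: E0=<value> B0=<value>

d₁ = [ln(V₀/D) + (r + σ²/2)T] / (σ√T)
   = [ln(563.7325/524.0510) + (0.0507 + 0.5·0.1022²)·2.7178] / (0.1022·√2.7178)
   = [0.072991 + 0.151986] / 0.168484 = 1.335298
d₂ = d₁ − σ√T = 1.335298 − 0.168484 = 1.166813
N(d₁) = 0.909111,  N(d₂) = 0.878357,  e^(−rT) = 0.871279
E₀ = V₀·N(d₁) − D·e^(−rT)·N(d₂)
   = 563.7325·0.909111 − 524.0510·0.871279·0.878357 = 111.441781
B₀ = V₀ − E₀ = 563.7325 − 111.441781 = 452.290719

E0=111.4418 B0=452.2907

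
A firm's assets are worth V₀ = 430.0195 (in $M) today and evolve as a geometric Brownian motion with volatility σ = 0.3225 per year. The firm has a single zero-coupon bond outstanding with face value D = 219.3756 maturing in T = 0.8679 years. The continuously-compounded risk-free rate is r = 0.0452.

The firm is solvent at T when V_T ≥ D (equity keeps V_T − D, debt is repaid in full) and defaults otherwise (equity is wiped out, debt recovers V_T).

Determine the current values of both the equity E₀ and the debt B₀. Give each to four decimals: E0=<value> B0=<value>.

E0=219.3495 B0=210.6700

d₁ = [ln(V₀/D) + (r + σ²/2)T] / (σ√T)
   = [ln(430.0195/219.3756) + (0.0452 + 0.5·0.3225²)·0.8679] / (0.3225·√0.8679)
   = [0.673045 + 0.084363] / 0.300445 = 2.520956
d₂ = d₁ − σ√T = 2.520956 − 0.300445 = 2.220511
N(d₁) = 0.994148,  N(d₂) = 0.986808,  e^(−rT) = 0.961530
E₀ = V₀·N(d₁) − D·e^(−rT)·N(d₂)
   = 430.0195·0.994148 − 219.3756·0.961530·0.986808 = 219.349470
B₀ = V₀ − E₀ = 430.0195 − 219.349470 = 210.670030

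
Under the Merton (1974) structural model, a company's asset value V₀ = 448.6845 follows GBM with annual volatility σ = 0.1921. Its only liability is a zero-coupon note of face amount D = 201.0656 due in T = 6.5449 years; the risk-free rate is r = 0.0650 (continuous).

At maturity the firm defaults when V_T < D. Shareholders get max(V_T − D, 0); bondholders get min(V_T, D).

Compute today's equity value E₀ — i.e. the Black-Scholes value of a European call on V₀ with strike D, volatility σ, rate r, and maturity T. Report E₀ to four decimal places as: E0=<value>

E0=317.5229

d₁ = [ln(V₀/D) + (r + σ²/2)T] / (σ√T)
   = [ln(448.6845/201.0656) + (0.0650 + 0.5·0.1921²)·6.5449] / (0.1921·√6.5449)
   = [0.802689 + 0.546180] / 0.491449 = 2.744674
d₂ = d₁ − σ√T = 2.744674 − 0.491449 = 2.253224
N(d₁) = 0.996971,  N(d₂) = 0.987877,  e^(−rT) = 0.653496
E₀ = V₀·N(d₁) − D·e^(−rT)·N(d₂)
   = 448.6845·0.996971 − 201.0656·0.653496·0.987877 = 317.522865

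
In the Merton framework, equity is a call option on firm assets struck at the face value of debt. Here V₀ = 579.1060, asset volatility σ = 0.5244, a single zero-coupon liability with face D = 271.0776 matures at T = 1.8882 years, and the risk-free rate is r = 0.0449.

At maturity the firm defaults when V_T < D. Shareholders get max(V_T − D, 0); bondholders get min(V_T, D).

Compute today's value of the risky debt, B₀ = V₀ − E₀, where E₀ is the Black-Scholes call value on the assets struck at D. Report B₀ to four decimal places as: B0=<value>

d₁ = [ln(V₀/D) + (r + σ²/2)T] / (σ√T)
   = [ln(579.1060/271.0776) + (0.0449 + 0.5·0.5244²)·1.8882] / (0.5244·√1.8882)
   = [0.759080 + 0.344403] / 0.720587 = 1.531367
d₂ = d₁ − σ√T = 1.531367 − 0.720587 = 0.810779
N(d₁) = 0.937161,  N(d₂) = 0.791254,  e^(−rT) = 0.918714
E₀ = V₀·N(d₁) − D·e^(−rT)·N(d₂)
   = 579.1060·0.937161 − 271.0776·0.918714·0.791254 = 345.659238
B₀ = V₀ − E₀ = 579.1060 − 345.659238 = 233.446762

B0=233.4468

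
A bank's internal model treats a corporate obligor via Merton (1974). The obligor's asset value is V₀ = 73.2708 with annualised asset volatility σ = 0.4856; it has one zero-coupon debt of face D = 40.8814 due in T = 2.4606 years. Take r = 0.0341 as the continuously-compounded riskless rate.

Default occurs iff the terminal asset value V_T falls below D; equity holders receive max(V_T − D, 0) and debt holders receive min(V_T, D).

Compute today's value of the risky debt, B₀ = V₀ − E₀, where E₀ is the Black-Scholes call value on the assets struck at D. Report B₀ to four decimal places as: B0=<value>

d₁ = [ln(V₀/D) + (r + σ²/2)T] / (σ√T)
   = [ln(73.2708/40.8814) + (0.0341 + 0.5·0.4856²)·2.4606] / (0.4856·√2.4606)
   = [0.583487 + 0.374020] / 0.761727 = 1.257022
d₂ = d₁ − σ√T = 1.257022 − 0.761727 = 0.495295
N(d₁) = 0.895627,  N(d₂) = 0.689804,  e^(−rT) = 0.919517
E₀ = V₀·N(d₁) − D·e^(−rT)·N(d₂)
   = 73.2708·0.895627 − 40.8814·0.919517·0.689804 = 39.692786
B₀ = V₀ − E₀ = 73.2708 − 39.692786 = 33.578014

B0=33.5780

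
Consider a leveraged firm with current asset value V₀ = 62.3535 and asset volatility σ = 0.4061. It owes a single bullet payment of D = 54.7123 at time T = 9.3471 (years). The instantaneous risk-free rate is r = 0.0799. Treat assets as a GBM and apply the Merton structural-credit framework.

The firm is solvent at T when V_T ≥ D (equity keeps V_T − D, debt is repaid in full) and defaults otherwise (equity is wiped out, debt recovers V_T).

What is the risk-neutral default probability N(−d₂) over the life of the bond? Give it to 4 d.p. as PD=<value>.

PD=0.4657

d₁ = [ln(V₀/D) + (r + σ²/2)T] / (σ√T)
   = [ln(62.3535/54.7123) + (0.0799 + 0.5·0.4061²)·9.3471] / (0.4061·√9.3471)
   = [0.130731 + 1.517582] / 1.241571 = 1.327603
d₂ = d₁ − σ√T = 1.327603 − 1.241571 = 0.086033
risk-neutral PD = N(−d₂) = N(-0.086033) = 0.465720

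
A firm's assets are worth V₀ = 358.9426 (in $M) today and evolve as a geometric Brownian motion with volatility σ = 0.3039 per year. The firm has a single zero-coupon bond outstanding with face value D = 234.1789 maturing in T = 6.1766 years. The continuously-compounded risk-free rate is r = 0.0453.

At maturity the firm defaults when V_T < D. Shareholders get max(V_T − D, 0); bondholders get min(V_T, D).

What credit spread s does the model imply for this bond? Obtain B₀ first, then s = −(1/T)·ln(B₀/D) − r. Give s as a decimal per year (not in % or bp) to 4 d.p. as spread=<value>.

spread=0.0165

d₁ = [ln(V₀/D) + (r + σ²/2)T] / (σ√T)
   = [ln(358.9426/234.1789) + (0.0453 + 0.5·0.3039²)·6.1766] / (0.3039·√6.1766)
   = [0.427077 + 0.565021] / 0.755276 = 1.313557
d₂ = d₁ − σ√T = 1.313557 − 0.755276 = 0.558282
N(d₁) = 0.905502,  N(d₂) = 0.711674,  e^(−rT) = 0.755935
E₀ = V₀·N(d₁) − D·e^(−rT)·N(d₂)
   = 358.9426·0.905502 − 234.1789·0.755935·0.711674 = 199.039998
B₀ = V₀ − E₀ = 358.9426 − 199.039998 = 159.902602
spread = −(1/T)·ln(B₀/D) − r = −(1/6.1766)·ln(159.902602/234.1789) − 0.0453 = 0.01646868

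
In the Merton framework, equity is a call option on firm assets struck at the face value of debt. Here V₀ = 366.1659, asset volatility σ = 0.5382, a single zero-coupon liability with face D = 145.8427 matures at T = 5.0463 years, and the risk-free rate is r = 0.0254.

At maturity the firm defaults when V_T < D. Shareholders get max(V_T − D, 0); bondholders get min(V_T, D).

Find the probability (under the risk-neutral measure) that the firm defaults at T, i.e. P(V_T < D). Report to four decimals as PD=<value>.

d₁ = [ln(V₀/D) + (r + σ²/2)T] / (σ√T)
   = [ln(366.1659/145.8427) + (0.0254 + 0.5·0.5382²)·5.0463] / (0.5382·√5.0463)
   = [0.920558 + 0.859030] / 1.209011 = 1.471937
d₂ = d₁ − σ√T = 1.471937 − 1.209011 = 0.262926
risk-neutral PD = N(−d₂) = N(-0.262926) = 0.396304

PD=0.3963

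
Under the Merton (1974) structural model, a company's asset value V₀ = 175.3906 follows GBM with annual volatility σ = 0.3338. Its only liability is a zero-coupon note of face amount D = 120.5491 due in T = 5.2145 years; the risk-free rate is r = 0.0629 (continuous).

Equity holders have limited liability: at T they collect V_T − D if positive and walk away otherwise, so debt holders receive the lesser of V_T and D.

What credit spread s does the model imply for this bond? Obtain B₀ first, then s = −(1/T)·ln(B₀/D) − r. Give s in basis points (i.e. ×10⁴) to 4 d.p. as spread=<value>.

d₁ = [ln(V₀/D) + (r + σ²/2)T] / (σ√T)
   = [ln(175.3906/120.5491) + (0.0629 + 0.5·0.3338²)·5.2145] / (0.3338·√5.2145)
   = [0.374958 + 0.618498] / 0.762242 = 1.303335
d₂ = d₁ − σ√T = 1.303335 − 0.762242 = 0.541094
N(d₁) = 0.903770,  N(d₂) = 0.705779,  e^(−rT) = 0.720369
E₀ = V₀·N(d₁) − D·e^(−rT)·N(d₂)
   = 175.3906·0.903770 − 120.5491·0.720369·0.705779 = 97.223069
B₀ = V₀ − E₀ = 175.3906 − 97.223069 = 78.167531
spread = −(1/T)·ln(B₀/D) − r = −(1/5.2145)·ln(78.167531/120.5491) − 0.0629 = 0.02017657
in basis points: 0.02017657 × 10⁴ = 201.7657 bp

spread=201.7657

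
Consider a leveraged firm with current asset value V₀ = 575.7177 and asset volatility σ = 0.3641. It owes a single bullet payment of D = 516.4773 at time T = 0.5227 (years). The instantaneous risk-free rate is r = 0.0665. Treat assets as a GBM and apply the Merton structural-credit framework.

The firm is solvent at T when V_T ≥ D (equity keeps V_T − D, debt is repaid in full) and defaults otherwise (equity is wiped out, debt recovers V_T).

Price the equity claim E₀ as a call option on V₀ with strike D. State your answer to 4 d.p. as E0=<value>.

E0=102.7797

d₁ = [ln(V₀/D) + (r + σ²/2)T] / (σ√T)
   = [ln(575.7177/516.4773) + (0.0665 + 0.5·0.3641²)·0.5227] / (0.3641·√0.5227)
   = [0.108586 + 0.069406] / 0.263237 = 0.676168
d₂ = d₁ − σ√T = 0.676168 − 0.263237 = 0.412931
N(d₁) = 0.750533,  N(d₂) = 0.660172,  e^(−rT) = 0.965838
E₀ = V₀·N(d₁) − D·e^(−rT)·N(d₂)
   = 575.7177·0.750533 − 516.4773·0.965838·0.660172 = 102.779710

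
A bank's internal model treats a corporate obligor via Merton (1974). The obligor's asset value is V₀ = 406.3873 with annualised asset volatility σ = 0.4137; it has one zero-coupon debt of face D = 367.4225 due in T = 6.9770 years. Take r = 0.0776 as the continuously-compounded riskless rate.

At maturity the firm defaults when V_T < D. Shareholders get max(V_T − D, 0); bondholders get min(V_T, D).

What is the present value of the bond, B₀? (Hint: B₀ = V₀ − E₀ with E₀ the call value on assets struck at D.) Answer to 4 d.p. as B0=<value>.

B0=162.6028

d₁ = [ln(V₀/D) + (r + σ²/2)T] / (σ√T)
   = [ln(406.3873/367.4225) + (0.0776 + 0.5·0.4137²)·6.9770] / (0.4137·√6.9770)
   = [0.100794 + 1.138464] / 1.092748 = 1.134075
d₂ = d₁ − σ√T = 1.134075 − 1.092748 = 0.041328
N(d₁) = 0.871619,  N(d₂) = 0.516483,  e^(−rT) = 0.581924
E₀ = V₀·N(d₁) − D·e^(−rT)·N(d₂)
   = 406.3873·0.871619 − 367.4225·0.581924·0.516483 = 243.784497
B₀ = V₀ − E₀ = 406.3873 − 243.784497 = 162.602803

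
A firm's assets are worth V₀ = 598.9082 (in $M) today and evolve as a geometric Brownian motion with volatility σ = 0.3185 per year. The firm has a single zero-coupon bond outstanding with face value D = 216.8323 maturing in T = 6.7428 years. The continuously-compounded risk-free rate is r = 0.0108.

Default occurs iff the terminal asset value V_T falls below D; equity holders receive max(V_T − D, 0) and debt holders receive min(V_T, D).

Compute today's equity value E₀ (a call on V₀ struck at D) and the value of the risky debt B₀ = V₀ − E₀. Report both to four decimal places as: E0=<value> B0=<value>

E0=409.2103 B0=189.6979

d₁ = [ln(V₀/D) + (r + σ²/2)T] / (σ√T)
   = [ln(598.9082/216.8323) + (0.0108 + 0.5·0.3185²)·6.7428] / (0.3185·√6.7428)
   = [1.015984 + 0.414825] / 0.827046 = 1.730024
d₂ = d₁ − σ√T = 1.730024 − 0.827046 = 0.902978
N(d₁) = 0.958187,  N(d₂) = 0.816731,  e^(−rT) = 0.929766
E₀ = V₀·N(d₁) − D·e^(−rT)·N(d₂)
   = 598.9082·0.958187 − 216.8323·0.929766·0.816731 = 409.210322
B₀ = V₀ − E₀ = 598.9082 − 409.210322 = 189.697878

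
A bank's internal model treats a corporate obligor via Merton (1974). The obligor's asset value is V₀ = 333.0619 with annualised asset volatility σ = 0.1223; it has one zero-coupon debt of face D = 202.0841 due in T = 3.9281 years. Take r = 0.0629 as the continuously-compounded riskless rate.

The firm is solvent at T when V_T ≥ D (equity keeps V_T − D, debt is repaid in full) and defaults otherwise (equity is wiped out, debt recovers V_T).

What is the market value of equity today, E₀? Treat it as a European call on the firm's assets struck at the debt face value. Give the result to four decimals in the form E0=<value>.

E0=175.2338

d₁ = [ln(V₀/D) + (r + σ²/2)T] / (σ√T)
   = [ln(333.0619/202.0841) + (0.0629 + 0.5·0.1223²)·3.9281] / (0.1223·√3.9281)
   = [0.499644 + 0.276454] / 0.242392 = 3.201837
d₂ = d₁ − σ√T = 3.201837 − 0.242392 = 2.959446
N(d₁) = 0.999317,  N(d₂) = 0.998459,  e^(−rT) = 0.781080
E₀ = V₀·N(d₁) − D·e^(−rT)·N(d₂)
   = 333.0619·0.999317 − 202.0841·0.781080·0.998459 = 175.233845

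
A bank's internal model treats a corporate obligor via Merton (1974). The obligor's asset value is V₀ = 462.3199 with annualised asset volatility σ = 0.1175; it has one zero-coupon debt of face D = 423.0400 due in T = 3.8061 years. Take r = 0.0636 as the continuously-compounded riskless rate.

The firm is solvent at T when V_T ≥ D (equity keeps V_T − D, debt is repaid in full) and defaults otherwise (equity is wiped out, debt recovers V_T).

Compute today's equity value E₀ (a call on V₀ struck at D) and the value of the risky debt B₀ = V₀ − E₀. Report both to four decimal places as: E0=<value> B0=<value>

d₁ = [ln(V₀/D) + (r + σ²/2)T] / (σ√T)
   = [ln(462.3199/423.0400) + (0.0636 + 0.5·0.1175²)·3.8061] / (0.1175·√3.8061)
   = [0.088790 + 0.268342] / 0.229233 = 1.557941
d₂ = d₁ − σ√T = 1.557941 − 0.229233 = 1.328708
N(d₁) = 0.940376,  N(d₂) = 0.908028,  e^(−rT) = 0.785003
E₀ = V₀·N(d₁) − D·e^(−rT)·N(d₂)
   = 462.3199·0.940376 − 423.0400·0.785003·0.908028 = 133.209957
B₀ = V₀ − E₀ = 462.3199 − 133.209957 = 329.109943

E0=133.2100 B0=329.1099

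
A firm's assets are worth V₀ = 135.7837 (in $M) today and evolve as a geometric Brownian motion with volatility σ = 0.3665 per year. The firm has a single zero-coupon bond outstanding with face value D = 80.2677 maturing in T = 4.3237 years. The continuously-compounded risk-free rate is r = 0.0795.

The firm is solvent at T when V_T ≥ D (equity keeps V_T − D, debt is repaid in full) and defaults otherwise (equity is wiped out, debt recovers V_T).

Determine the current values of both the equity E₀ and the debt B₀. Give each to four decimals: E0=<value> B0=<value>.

d₁ = [ln(V₀/D) + (r + σ²/2)T] / (σ√T)
   = [ln(135.7837/80.2677) + (0.0795 + 0.5·0.3665²)·4.3237] / (0.3665·√4.3237)
   = [0.525696 + 0.634119] / 0.762082 = 1.521902
d₂ = d₁ − σ√T = 1.521902 − 0.762082 = 0.759820
N(d₁) = 0.935983,  N(d₂) = 0.776319,  e^(−rT) = 0.709117
E₀ = V₀·N(d₁) − D·e^(−rT)·N(d₂)
   = 135.7837·0.935983 − 80.2677·0.709117·0.776319 = 82.903791
B₀ = V₀ − E₀ = 135.7837 − 82.903791 = 52.879909

E0=82.9038 B0=52.8799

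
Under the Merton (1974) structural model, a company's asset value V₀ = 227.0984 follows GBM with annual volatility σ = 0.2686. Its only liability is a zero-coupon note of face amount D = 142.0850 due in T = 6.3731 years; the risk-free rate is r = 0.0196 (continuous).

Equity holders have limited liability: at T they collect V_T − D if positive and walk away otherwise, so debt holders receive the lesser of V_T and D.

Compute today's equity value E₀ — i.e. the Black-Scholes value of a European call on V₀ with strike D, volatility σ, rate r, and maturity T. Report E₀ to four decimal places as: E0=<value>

d₁ = [ln(V₀/D) + (r + σ²/2)T] / (σ√T)
   = [ln(227.0984/142.0850) + (0.0196 + 0.5·0.2686²)·6.3731] / (0.2686·√6.3731)
   = [0.468958 + 0.354809] / 0.678081 = 1.214852
d₂ = d₁ − σ√T = 1.214852 − 0.678081 = 0.536771
N(d₁) = 0.887789,  N(d₂) = 0.704287,  e^(−rT) = 0.882574
E₀ = V₀·N(d₁) − D·e^(−rT)·N(d₂)
   = 227.0984·0.887789 − 142.0850·0.882574·0.704287 = 113.297424

E0=113.2974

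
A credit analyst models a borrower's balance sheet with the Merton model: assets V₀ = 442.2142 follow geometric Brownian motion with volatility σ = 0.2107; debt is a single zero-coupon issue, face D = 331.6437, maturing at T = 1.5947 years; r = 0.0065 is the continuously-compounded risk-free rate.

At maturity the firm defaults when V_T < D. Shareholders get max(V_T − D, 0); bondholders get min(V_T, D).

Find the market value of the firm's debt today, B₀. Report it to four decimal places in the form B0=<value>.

d₁ = [ln(V₀/D) + (r + σ²/2)T] / (σ√T)
   = [ln(442.2142/331.6437) + (0.0065 + 0.5·0.2107²)·1.5947] / (0.2107·√1.5947)
   = [0.287733 + 0.045763] / 0.266075 = 1.253394
d₂ = d₁ − σ√T = 1.253394 − 0.266075 = 0.987319
N(d₁) = 0.894969,  N(d₂) = 0.838257,  e^(−rT) = 0.989688
E₀ = V₀·N(d₁) − D·e^(−rT)·N(d₂)
   = 442.2142·0.894969 − 331.6437·0.989688·0.838257 = 120.632080
B₀ = V₀ − E₀ = 442.2142 − 120.632080 = 321.582120

B0=321.5821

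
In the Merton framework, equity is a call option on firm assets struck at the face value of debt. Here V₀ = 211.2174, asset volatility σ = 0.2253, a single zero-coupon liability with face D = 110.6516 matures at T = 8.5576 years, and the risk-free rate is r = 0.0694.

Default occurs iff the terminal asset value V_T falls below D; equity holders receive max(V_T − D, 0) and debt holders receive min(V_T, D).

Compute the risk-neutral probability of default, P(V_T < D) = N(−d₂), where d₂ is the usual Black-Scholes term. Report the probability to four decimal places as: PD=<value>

PD=0.0603

d₁ = [ln(V₀/D) + (r + σ²/2)T] / (σ√T)
   = [ln(211.2174/110.6516) + (0.0694 + 0.5·0.2253²)·8.5576] / (0.2253·√8.5576)
   = [0.646501 + 0.811090] / 0.659079 = 2.211559
d₂ = d₁ − σ√T = 2.211559 − 0.659079 = 1.552480
risk-neutral PD = N(−d₂) = N(-1.552480) = 0.060274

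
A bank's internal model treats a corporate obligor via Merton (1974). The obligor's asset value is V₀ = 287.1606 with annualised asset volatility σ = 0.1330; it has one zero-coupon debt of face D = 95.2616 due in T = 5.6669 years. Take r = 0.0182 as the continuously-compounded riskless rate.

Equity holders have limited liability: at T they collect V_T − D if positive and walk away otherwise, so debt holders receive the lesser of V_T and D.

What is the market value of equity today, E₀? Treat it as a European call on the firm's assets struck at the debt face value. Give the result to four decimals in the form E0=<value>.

E0=201.2352

d₁ = [ln(V₀/D) + (r + σ²/2)T] / (σ√T)
   = [ln(287.1606/95.2616) + (0.0182 + 0.5·0.1330²)·5.6669] / (0.1330·√5.6669)
   = [1.103415 + 0.153258] / 0.316610 = 3.969154
d₂ = d₁ − σ√T = 3.969154 − 0.316610 = 3.652544
N(d₁) = 0.999964,  N(d₂) = 0.999870,  e^(−rT) = 0.902003
E₀ = V₀·N(d₁) − D·e^(−rT)·N(d₂)
   = 287.1606·0.999964 − 95.2616·0.902003·0.999870 = 201.235163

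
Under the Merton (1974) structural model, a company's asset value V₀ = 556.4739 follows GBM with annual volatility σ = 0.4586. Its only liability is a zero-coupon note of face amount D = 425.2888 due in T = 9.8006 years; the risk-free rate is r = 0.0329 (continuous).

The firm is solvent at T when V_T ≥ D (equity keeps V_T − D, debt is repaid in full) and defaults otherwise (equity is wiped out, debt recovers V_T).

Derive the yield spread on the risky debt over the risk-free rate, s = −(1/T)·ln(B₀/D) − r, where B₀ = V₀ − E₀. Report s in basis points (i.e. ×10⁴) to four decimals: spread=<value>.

spread=498.7382

d₁ = [ln(V₀/D) + (r + σ²/2)T] / (σ√T)
   = [ln(556.4739/425.2888) + (0.0329 + 0.5·0.4586²)·9.8006] / (0.4586·√9.8006)
   = [0.268852 + 1.353041] / 1.435689 = 1.129697
d₂ = d₁ − σ√T = 1.129697 − 1.435689 = -0.305992
N(d₁) = 0.870698,  N(d₂) = 0.379805,  e^(−rT) = 0.724380
E₀ = V₀·N(d₁) − D·e^(−rT)·N(d₂)
   = 556.4739·0.870698 − 425.2888·0.724380·0.379805 = 367.513899
B₀ = V₀ − E₀ = 556.4739 − 367.513899 = 188.960001
spread = −(1/T)·ln(B₀/D) − r = −(1/9.8006)·ln(188.960001/425.2888) − 0.0329 = 0.04987382
in basis points: 0.04987382 × 10⁴ = 498.7382 bp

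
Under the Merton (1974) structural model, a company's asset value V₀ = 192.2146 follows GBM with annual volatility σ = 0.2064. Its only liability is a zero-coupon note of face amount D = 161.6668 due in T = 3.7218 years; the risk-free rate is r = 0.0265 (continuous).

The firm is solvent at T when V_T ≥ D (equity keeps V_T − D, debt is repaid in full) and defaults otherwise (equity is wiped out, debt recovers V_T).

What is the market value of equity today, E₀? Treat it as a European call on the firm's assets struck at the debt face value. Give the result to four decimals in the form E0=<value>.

d₁ = [ln(V₀/D) + (r + σ²/2)T] / (σ√T)
   = [ln(192.2146/161.6668) + (0.0265 + 0.5·0.2064²)·3.7218] / (0.2064·√3.7218)
   = [0.173075 + 0.177904] / 0.398186 = 0.881444
d₂ = d₁ − σ√T = 0.881444 − 0.398186 = 0.483258
N(d₁) = 0.810961,  N(d₂) = 0.685544,  e^(−rT) = 0.906080
E₀ = V₀·N(d₁) − D·e^(−rT)·N(d₂)
   = 192.2146·0.810961 − 161.6668·0.906080·0.685544 = 55.458062

E0=55.4581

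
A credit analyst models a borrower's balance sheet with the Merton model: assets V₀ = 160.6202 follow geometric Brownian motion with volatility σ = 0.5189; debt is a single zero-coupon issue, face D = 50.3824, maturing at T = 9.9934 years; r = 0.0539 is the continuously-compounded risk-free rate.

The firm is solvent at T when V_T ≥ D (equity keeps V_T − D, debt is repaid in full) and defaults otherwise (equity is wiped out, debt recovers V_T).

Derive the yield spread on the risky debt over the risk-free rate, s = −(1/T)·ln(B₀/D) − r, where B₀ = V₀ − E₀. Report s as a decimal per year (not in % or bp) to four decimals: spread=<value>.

d₁ = [ln(V₀/D) + (r + σ²/2)T] / (σ√T)
   = [ln(160.6202/50.3824) + (0.0539 + 0.5·0.5189²)·9.9934] / (0.5189·√9.9934)
   = [1.159401 + 1.884042] / 1.640364 = 1.855345
d₂ = d₁ − σ√T = 1.855345 − 1.640364 = 0.214981
N(d₁) = 0.968227,  N(d₂) = 0.585109,  e^(−rT) = 0.583539
E₀ = V₀·N(d₁) − D·e^(−rT)·N(d₂)
   = 160.6202·0.968227 − 50.3824·0.583539·0.585109 = 138.314486
B₀ = V₀ − E₀ = 160.6202 − 138.314486 = 22.305714
spread = −(1/T)·ln(B₀/D) − r = −(1/9.9934)·ln(22.305714/50.3824) − 0.0539 = 0.02763371

spread=0.0276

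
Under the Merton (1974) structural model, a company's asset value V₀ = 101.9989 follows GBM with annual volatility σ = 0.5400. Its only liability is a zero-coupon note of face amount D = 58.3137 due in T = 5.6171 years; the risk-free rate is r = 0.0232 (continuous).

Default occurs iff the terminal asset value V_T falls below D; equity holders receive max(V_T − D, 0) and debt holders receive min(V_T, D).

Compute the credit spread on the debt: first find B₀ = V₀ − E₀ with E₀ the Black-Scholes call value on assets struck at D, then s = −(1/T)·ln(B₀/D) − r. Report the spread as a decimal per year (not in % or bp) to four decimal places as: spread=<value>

d₁ = [ln(V₀/D) + (r + σ²/2)T] / (σ√T)
   = [ln(101.9989/58.3137) + (0.0232 + 0.5·0.5400²)·5.6171] / (0.5400·√5.6171)
   = [0.559125 + 0.949290] / 1.279823 = 1.178612
d₂ = d₁ − σ√T = 1.178612 − 1.279823 = -0.101210
N(d₁) = 0.880724,  N(d₂) = 0.459692,  e^(−rT) = 0.877817
E₀ = V₀·N(d₁) − D·e^(−rT)·N(d₂)
   = 101.9989·0.880724 − 58.3137·0.877817·0.459692 = 66.301793
B₀ = V₀ − E₀ = 101.9989 − 66.301793 = 35.697107
spread = −(1/T)·ln(B₀/D) − r = −(1/5.6171)·ln(35.697107/58.3137) − 0.0232 = 0.06417025

spread=0.0642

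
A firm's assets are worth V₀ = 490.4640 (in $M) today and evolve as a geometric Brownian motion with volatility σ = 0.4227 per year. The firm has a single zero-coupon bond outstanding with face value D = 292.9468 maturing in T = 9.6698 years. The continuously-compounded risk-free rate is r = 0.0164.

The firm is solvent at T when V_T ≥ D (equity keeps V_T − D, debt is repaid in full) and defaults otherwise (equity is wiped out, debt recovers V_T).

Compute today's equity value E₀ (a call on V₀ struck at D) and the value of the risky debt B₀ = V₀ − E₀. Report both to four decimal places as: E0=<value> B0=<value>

d₁ = [ln(V₀/D) + (r + σ²/2)T] / (σ√T)
   = [ln(490.4640/292.9468) + (0.0164 + 0.5·0.4227²)·9.6698] / (0.4227·√9.6698)
   = [0.515361 + 1.022462] / 1.314441 = 1.169945
d₂ = d₁ − σ√T = 1.169945 − 1.314441 = -0.144496
N(d₁) = 0.878988,  N(d₂) = 0.442554,  e^(−rT) = 0.853351
E₀ = V₀·N(d₁) − D·e^(−rT)·N(d₂)
   = 490.4640·0.878988 − 292.9468·0.853351·0.442554 = 320.479600
B₀ = V₀ − E₀ = 490.4640 − 320.479600 = 169.984400

E0=320.4796 B0=169.9844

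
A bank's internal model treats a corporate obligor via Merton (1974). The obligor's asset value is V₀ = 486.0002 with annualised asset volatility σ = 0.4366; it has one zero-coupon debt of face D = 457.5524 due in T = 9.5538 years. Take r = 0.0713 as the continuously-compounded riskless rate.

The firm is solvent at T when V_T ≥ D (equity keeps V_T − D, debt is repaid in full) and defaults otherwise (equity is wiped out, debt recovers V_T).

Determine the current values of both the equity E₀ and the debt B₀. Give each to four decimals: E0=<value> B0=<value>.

d₁ = [ln(V₀/D) + (r + σ²/2)T] / (σ√T)
   = [ln(486.0002/457.5524) + (0.0713 + 0.5·0.4366²)·9.5538] / (0.4366·√9.5538)
   = [0.060318 + 1.591757] / 1.349497 = 1.224215
d₂ = d₁ − σ√T = 1.224215 − 1.349497 = -0.125282
N(d₁) = 0.889564,  N(d₂) = 0.450150,  e^(−rT) = 0.506017
E₀ = V₀·N(d₁) − D·e^(−rT)·N(d₂)
   = 486.0002·0.889564 − 457.5524·0.506017·0.450150 = 328.105609
B₀ = V₀ − E₀ = 486.0002 − 328.105609 = 157.894591

E0=328.1056 B0=157.8946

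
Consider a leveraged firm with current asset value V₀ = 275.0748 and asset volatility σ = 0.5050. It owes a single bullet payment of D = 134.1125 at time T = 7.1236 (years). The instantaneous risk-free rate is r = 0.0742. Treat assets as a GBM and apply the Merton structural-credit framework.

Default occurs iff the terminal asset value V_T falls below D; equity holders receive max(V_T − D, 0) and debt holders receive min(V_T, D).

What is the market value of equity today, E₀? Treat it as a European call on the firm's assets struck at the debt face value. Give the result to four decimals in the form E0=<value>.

d₁ = [ln(V₀/D) + (r + σ²/2)T] / (σ√T)
   = [ln(275.0748/134.1125) + (0.0742 + 0.5·0.5050²)·7.1236] / (0.5050·√7.1236)
   = [0.718364 + 1.436919] / 1.347849 = 1.599054
d₂ = d₁ − σ√T = 1.599054 − 1.347849 = 0.251206
N(d₁) = 0.945096,  N(d₂) = 0.599172,  e^(−rT) = 0.589447
E₀ = V₀·N(d₁) − D·e^(−rT)·N(d₂)
   = 275.0748·0.945096 − 134.1125·0.589447·0.599172 = 212.606145

E0=212.6061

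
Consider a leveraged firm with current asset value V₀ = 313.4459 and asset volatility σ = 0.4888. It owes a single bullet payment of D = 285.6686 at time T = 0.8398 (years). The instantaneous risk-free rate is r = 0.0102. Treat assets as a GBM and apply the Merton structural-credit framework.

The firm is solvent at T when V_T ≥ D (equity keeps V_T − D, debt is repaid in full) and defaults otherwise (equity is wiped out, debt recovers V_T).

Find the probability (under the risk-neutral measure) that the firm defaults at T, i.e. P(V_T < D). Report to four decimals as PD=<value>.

PD=0.4991

d₁ = [ln(V₀/D) + (r + σ²/2)T] / (σ√T)
   = [ln(313.4459/285.6686) + (0.0102 + 0.5·0.4888²)·0.8398] / (0.4888·√0.8398)
   = [0.092794 + 0.108891] / 0.447939 = 0.450251
d₂ = d₁ − σ√T = 0.450251 − 0.447939 = 0.002312
risk-neutral PD = N(−d₂) = N(-0.002312) = 0.499078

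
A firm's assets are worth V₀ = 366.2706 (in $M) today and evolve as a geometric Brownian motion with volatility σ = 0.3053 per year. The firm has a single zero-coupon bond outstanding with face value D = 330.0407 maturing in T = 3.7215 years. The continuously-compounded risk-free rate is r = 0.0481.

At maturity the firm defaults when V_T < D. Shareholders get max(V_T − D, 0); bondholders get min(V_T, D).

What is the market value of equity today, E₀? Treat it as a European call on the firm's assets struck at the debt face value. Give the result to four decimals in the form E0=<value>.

d₁ = [ln(V₀/D) + (r + σ²/2)T] / (σ√T)
   = [ln(366.2706/330.0407) + (0.0481 + 0.5·0.3053²)·3.7215] / (0.3053·√3.7215)
   = [0.104156 + 0.352441] / 0.588960 = 0.775261
d₂ = d₁ − σ√T = 0.775261 − 0.588960 = 0.186301
N(d₁) = 0.780907,  N(d₂) = 0.573895,  e^(−rT) = 0.836102
E₀ = V₀·N(d₁) − D·e^(−rT)·N(d₂)
   = 366.2706·0.780907 − 330.0407·0.836102·0.573895 = 127.658122

E0=127.6581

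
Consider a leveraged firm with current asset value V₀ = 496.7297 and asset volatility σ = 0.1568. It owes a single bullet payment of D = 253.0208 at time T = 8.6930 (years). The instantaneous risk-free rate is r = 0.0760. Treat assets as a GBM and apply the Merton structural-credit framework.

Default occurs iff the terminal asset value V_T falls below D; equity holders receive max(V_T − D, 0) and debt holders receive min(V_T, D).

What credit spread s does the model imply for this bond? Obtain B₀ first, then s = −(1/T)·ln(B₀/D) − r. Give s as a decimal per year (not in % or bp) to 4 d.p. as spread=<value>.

spread=0.0001

d₁ = [ln(V₀/D) + (r + σ²/2)T] / (σ√T)
   = [ln(496.7297/253.0208) + (0.0760 + 0.5·0.1568²)·8.6930] / (0.1568·√8.6930)
   = [0.674574 + 0.767532] / 0.462307 = 3.119367
d₂ = d₁ − σ√T = 3.119367 − 0.462307 = 2.657059
N(d₁) = 0.999094,  N(d₂) = 0.996059,  e^(−rT) = 0.516506
E₀ = V₀·N(d₁) − D·e^(−rT)·N(d₂)
   = 496.7297·0.999094 − 253.0208·0.516506·0.996059 = 366.107826
B₀ = V₀ − E₀ = 496.7297 − 366.107826 = 130.621874
spread = −(1/T)·ln(B₀/D) − r = −(1/8.6930)·ln(130.621874/253.0208) − 0.0760 = 0.00005717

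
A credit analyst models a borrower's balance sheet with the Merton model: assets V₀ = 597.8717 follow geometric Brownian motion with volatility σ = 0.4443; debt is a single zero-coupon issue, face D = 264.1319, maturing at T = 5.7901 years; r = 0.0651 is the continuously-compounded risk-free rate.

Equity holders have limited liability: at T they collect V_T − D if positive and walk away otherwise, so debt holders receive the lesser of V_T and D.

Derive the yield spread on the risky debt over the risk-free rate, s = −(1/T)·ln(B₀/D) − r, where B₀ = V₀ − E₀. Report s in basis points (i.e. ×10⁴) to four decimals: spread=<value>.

spread=215.7014

d₁ = [ln(V₀/D) + (r + σ²/2)T] / (σ√T)
   = [ln(597.8717/264.1319) + (0.0651 + 0.5·0.4443²)·5.7901] / (0.4443·√5.7901)
   = [0.816928 + 0.948426] / 1.069103 = 1.651248
d₂ = d₁ − σ√T = 1.651248 − 1.069103 = 0.582145
N(d₁) = 0.950656,  N(d₂) = 0.719766,  e^(−rT) = 0.685960
E₀ = V₀·N(d₁) − D·e^(−rT)·N(d₂)
   = 597.8717·0.950656 − 264.1319·0.685960·0.719766 = 437.960314
B₀ = V₀ − E₀ = 597.8717 − 437.960314 = 159.911386
spread = −(1/T)·ln(B₀/D) − r = −(1/5.7901)·ln(159.911386/264.1319) − 0.0651 = 0.02157014
in basis points: 0.02157014 × 10⁴ = 215.7014 bp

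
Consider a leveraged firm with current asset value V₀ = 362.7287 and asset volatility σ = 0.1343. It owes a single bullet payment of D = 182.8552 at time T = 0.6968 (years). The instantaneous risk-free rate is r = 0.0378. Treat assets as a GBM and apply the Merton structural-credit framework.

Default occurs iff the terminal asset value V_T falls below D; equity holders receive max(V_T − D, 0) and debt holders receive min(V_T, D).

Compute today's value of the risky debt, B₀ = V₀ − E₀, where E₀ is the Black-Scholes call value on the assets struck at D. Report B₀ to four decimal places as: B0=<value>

B0=178.1018

d₁ = [ln(V₀/D) + (r + σ²/2)T] / (σ√T)
   = [ln(362.7287/182.8552) + (0.0378 + 0.5·0.1343²)·0.6968] / (0.1343·√0.6968)
   = [0.684961 + 0.032623] / 0.112106 = 6.400920
d₂ = d₁ − σ√T = 6.400920 − 0.112106 = 6.288813
N(d₁) = 1.000000,  N(d₂) = 1.000000,  e^(−rT) = 0.974005
E₀ = V₀·N(d₁) − D·e^(−rT)·N(d₂)
   = 362.7287·1.000000 − 182.8552·0.974005·1.000000 = 184.626856
B₀ = V₀ − E₀ = 362.7287 − 184.626856 = 178.101844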